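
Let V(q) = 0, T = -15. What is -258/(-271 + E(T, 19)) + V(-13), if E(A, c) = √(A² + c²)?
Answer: 23306/24285 + 86*√586/24285 ≈ 1.0454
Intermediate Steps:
-258/(-271 + E(T, 19)) + V(-13) = -258/(-271 + √((-15)² + 19²)) + 0 = -258/(-271 + √(225 + 361)) + 0 = -258/(-271 + √586) + 0 = -258/(-271 + √586)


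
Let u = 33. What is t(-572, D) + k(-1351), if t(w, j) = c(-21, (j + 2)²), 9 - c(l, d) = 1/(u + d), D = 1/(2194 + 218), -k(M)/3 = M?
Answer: 874405393230/215266177 ≈ 4062.0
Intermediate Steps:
k(M) = -3*M
D = 1/2412 ≈ 0.00041459
c(l, d) = 9 - 1/(33 + d)
t(w, j) = (296 + 9*(2 + j)²)/(33 + (2 + j)²) (t(w, j) = (296 + 9*(j + 2)²)/(33 + (j + 2)²) = (296 + 9*(2 + j)²)/(33 + (2 + j)²))
t(-572, D) + k(-1351) = (296 + 9*(2 + 1/2412)²)/(33 + (2 + 1/2412)²) - 3*(-1351) = (296 + 9*(4825/2412)²)/(33 + (4825/2412)²) + 4053 = (296 + 9*(23280625/5817744))/(33 + 23280625/5817744) + 4053 = (296 + 23280625/646416)/(215266177/5817744) + 4053 = (5817744/215266177)*(214619761/646416) + 4053 = 1931577849/215266177 + 4053 = 874405393230/215266177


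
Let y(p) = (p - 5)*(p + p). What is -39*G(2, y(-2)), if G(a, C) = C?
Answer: -1092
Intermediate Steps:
y(p) = 2*p*(-5 + p) (y(p) = (-5 + p)*(2*p) = 2*p*(-5 + p))
-39*G(2, y(-2)) = -78*(-2)*(-5 - 2) = -78*(-2)*(-7) = -39*28 = -1092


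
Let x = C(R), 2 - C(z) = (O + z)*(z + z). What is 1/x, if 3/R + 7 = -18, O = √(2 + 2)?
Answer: 625/1532 ≈ 0.40796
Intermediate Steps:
O = 2 (O = √4 = 2)
R = -3/25 (R = 3/(-7 - 18) = 3/(-25) = 3*(-1/25) = -3/25 ≈ -0.12000)
C(z) = 2 - 2*z*(2 + z) (C(z) = 2 - (2 + z)*(z + z) = 2 - (2 + z)*2*z = 2 - 2*z*(2 + z))
x = 1532/625 (x = 2 - 4*(-3/25) - 2*(-3/25)² = 2 + 12/25 - 2*9/625 = 2 + 12/25 - 18/625 = 1532/625 ≈ 2.4512)
1/x = 1/(1532/625) = 625/1532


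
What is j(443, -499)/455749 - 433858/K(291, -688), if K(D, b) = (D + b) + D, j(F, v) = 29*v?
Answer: 1865366186/455749 ≈ 4093.0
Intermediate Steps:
K(D, b) = b + 2*D
j(443, -499)/455749 - 433858/K(291, -688) = (29*(-499))/455749 - 433858/(-688 + 2*291) = -14471*1/455749 - 433858/(-688 + 582) = -14471/455749 - 433858/(-106) = -14471/455749 - 433858*(-1/106) = -14471/455749 + 4093 = 1865366186/455749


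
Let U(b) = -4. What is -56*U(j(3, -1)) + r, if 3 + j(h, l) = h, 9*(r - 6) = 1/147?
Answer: 304291/1323 ≈ 230.00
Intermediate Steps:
r = 7939/1323 (r = 6 + (⅑)/147 = 6 + (⅑)*(1/147) = 6 + 1/1323 = 7939/1323 ≈ 6.0008)
j(h, l) = -3 + h
-56*U(j(3, -1)) + r = -56*(-4) + 7939/1323 = 224 + 7939/1323 = 304291/1323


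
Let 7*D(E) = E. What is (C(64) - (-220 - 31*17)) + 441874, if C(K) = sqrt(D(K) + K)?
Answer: 442621 + 16*sqrt(14)/7 ≈ 4.4263e+5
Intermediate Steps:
D(E) = E/7
C(K) = 2*sqrt(14)*sqrt(K)/7 (C(K) = sqrt(K/7 + K) = sqrt(8*K/7) = 2*sqrt(14)*sqrt(K)/7)
(C(64) - (-220 - 31*17)) + 441874 = (2*sqrt(14)*sqrt(64)/7 - (-220 - 31*17)) + 441874 = ((2/7)*sqrt(14)*8 - (-220 - 527)) + 441874 = (16*sqrt(14)/7 - 1*(-747)) + 441874 = (16*sqrt(14)/7 + 747) + 441874 = (747 + 16*sqrt(14)/7) + 441874 = 442621 + 16*sqrt(14)/7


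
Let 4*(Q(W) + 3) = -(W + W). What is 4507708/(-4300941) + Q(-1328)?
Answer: 2838414293/4300941 ≈ 659.95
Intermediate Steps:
Q(W) = -3 - W/2 (Q(W) = -3 + (-(W + W))/4 = -3 + (-2*W)/4 = -3 - W/2)
4507708/(-4300941) + Q(-1328) = 4507708/(-4300941) + (-3 - 1/2*(-1328)) = 4507708*(-1/4300941) + (-3 + 664) = -4507708/4300941 + 661 = 2838414293/4300941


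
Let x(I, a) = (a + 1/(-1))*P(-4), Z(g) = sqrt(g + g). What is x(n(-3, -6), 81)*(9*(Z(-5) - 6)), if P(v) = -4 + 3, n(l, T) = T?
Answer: 4320 - 720*I*sqrt(10) ≈ 4320.0 - 2276.8*I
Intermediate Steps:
P(v) = -1
Z(g) = sqrt(2)*sqrt(g) (Z(g) = sqrt(2*g) = sqrt(2)*sqrt(g))
x(I, a) = 1 - a (x(I, a) = (a + 1/(-1))*(-1) = (a - 1)*(-1) = (-1 + a)*(-1) = 1 - a)
x(n(-3, -6), 81)*(9*(Z(-5) - 6)) = (1 - 1*81)*(9*(sqrt(2)*sqrt(-5) - 6)) = (1 - 81)*(9*(sqrt(2)*(I*sqrt(5)) - 6)) = -720*(I*sqrt(10) - 6) = -720*(-6 + I*sqrt(10)) = -80*(-54 + 9*I*sqrt(10)) = 4320 - 720*I*sqrt(10)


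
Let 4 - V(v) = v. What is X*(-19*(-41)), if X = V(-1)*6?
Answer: 23370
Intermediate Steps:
V(v) = 4 - v
X = 30 (X = (4 - 1*(-1))*6 = (4 + 1)*6 = 5*6 = 30)
X*(-19*(-41)) = 30*(-19*(-41)) = 30*779 = 23370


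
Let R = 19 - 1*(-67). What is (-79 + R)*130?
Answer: 910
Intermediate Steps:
R = 86 (R = 19 + 67 = 86)
(-79 + R)*130 = (-79 + 86)*130 = 7*130 = 910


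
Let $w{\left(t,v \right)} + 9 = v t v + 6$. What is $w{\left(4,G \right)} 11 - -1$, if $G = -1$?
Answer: $12$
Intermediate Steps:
$w{\left(t,v \right)} = -3 + t v^{2}$ ($w{\left(t,v \right)} = -9 + \left(v t v + 6\right) = -9 + \left(t v v + 6\right) = -9 + \left(t v^{2} + 6\right) = -9 + \left(6 + t v^{2}\right) = -3 + t v^{2}$)
$w{\left(4,G \right)} 11 - -1 = \left(-3 + 4 \left(-1\right)^{2}\right) 11 - -1 = \left(-3 + 4 \cdot 1\right) 11 + 1 = \left(-3 + 4\right) 11 + 1 = 1 \cdot 11 + 1 = 11 + 1 = 12$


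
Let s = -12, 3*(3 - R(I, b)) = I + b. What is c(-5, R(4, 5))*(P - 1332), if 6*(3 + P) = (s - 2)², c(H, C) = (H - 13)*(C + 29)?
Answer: 679818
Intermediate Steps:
R(I, b) = 3 - I/3 - b/3 (R(I, b) = 3 - (I + b)/3 = 3 + (-I/3 - b/3) = 3 - I/3 - b/3)
c(H, C) = (-13 + H)*(29 + C)
P = 89/3 (P = -3 + (-12 - 2)²/6 = -3 + (⅙)*(-14)² = -3 + (⅙)*196 = -3 + 98/3 = 89/3 ≈ 29.667)
c(-5, R(4, 5))*(P - 1332) = (-377 - 13*(3 - ⅓*4 - ⅓*5) + 29*(-5) + (3 - ⅓*4 - ⅓*5)*(-5))*(89/3 - 1332) = (-377 - 13*(3 - 4/3 - 5/3) - 145 + (3 - 4/3 - 5/3)*(-5))*(-3907/3) = (-377 - 13*0 - 145 + 0*(-5))*(-3907/3) = (-377 + 0 - 145 + 0)*(-3907/3) = -522*(-3907/3) = 679818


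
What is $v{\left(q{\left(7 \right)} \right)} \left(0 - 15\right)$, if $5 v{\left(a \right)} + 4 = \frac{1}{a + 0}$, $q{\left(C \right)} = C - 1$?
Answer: $\frac{23}{2} \approx 11.5$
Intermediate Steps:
$q{\left(C \right)} = -1 + C$
$v{\left(a \right)} = - \frac{4}{5} + \frac{1}{5 a}$ ($v{\left(a \right)} = - \frac{4}{5} + \frac{1}{5 \left(a + 0\right)} = - \frac{4}{5} + \frac{1}{5 a}$)
$v{\left(q{\left(7 \right)} \right)} \left(0 - 15\right) = \frac{1 - 4 \left(-1 + 7\right)}{5 \left(-1 + 7\right)} \left(0 - 15\right) = \frac{1 - 24}{5 \cdot 6} \left(0 - 15\right) = \frac{1}{5} \cdot \frac{1}{6} \left(1 - 24\right) \left(-15\right) = \frac{1}{5} \cdot \frac{1}{6} \left(-23\right) \left(-15\right) = \left(- \frac{23}{30}\right) \left(-15\right) = \frac{23}{2}$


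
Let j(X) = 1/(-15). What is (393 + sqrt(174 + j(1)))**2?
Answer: (5895 + sqrt(39135))**2/225 ≈ 1.6499e+5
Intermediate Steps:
j(X) = -1/15 (j(X) = 1*(-1/15) = -1/15)
(393 + sqrt(174 + j(1)))**2 = (393 + sqrt(174 - 1/15))**2 = (393 + sqrt(2609/15))**2 = (393 + sqrt(39135)/15)**2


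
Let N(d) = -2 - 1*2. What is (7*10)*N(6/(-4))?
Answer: -280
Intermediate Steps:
N(d) = -4 (N(d) = -2 - 2 = -4)
(7*10)*N(6/(-4)) = (7*10)*(-4) = 70*(-4) = -280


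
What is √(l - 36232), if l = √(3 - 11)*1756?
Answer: 2*√(-9058 + 878*I*√2) ≈ 13.016 + 190.79*I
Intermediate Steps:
l = 3512*I*√2 (l = √(-8)*1756 = (2*I*√2)*1756 = 3512*I*√2 ≈ 4966.7*I)
√(l - 36232) = √(3512*I*√2 - 36232) = √(-36232 + 3512*I*√2)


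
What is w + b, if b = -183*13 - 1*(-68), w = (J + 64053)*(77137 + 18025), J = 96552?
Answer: 15283490699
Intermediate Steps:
w = 15283493010 (w = (96552 + 64053)*(77137 + 18025) = 160605*95162 = 15283493010)
b = -2311 (b = -2379 + 68 = -2311)
w + b = 15283493010 - 2311 = 15283490699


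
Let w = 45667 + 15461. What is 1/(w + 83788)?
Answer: 1/144916 ≈ 6.9005e-6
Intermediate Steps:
w = 61128
1/(w + 83788) = 1/(61128 + 83788) = 1/144916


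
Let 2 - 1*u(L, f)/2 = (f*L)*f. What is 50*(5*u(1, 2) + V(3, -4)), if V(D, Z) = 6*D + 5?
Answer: 150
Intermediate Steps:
u(L, f) = 4 - 2*L*f² (u(L, f) = 4 - 2*f*L*f = 4 - 2*L*f*f = 4 - 2*L*f²)
V(D, Z) = 5 + 6*D
50*(5*u(1, 2) + V(3, -4)) = 50*(5*(4 - 2*1*2²) + (5 + 6*3)) = 50*(5*(4 - 2*1*4) + (5 + 18)) = 50*(5*(4 - 8) + 23) = 50*(5*(-4) + 23) = 50*(-20 + 23) = 50*3 = 150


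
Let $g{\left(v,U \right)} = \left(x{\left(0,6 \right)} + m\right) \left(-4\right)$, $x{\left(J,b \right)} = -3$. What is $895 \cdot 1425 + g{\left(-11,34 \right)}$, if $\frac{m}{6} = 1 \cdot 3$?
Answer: $1275315$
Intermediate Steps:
$m = 18$ ($m = 6 \cdot 1 \cdot 3 = 6 \cdot 3 = 18$)
$g{\left(v,U \right)} = -60$ ($g{\left(v,U \right)} = \left(-3 + 18\right) \left(-4\right) = 15 \left(-4\right) = -60$)
$895 \cdot 1425 + g{\left(-11,34 \right)} = 895 \cdot 1425 - 60 = 1275375 - 60 = 1275315$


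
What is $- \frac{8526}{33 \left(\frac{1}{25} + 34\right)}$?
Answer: $- \frac{71050}{9361} \approx -7.59$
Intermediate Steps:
$- \frac{8526}{33 \left(\frac{1}{25} + 34\right)} = - \frac{8526}{33 \cdot \frac{851}{25}} = - \frac{8526}{\frac{28083}{25}} = \left(-8526\right) \frac{25}{28083} = - \frac{71050}{9361}$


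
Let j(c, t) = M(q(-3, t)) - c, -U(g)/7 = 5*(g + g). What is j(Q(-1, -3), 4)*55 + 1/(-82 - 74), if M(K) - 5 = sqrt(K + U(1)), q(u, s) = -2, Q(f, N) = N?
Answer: 68639/156 + 330*I*sqrt(2) ≈ 439.99 + 466.69*I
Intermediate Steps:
U(g) = -70*g (U(g) = -35*(g + g) = -35*2*g = -70*g)
M(K) = 5 + sqrt(-70 + K) (M(K) = 5 + sqrt(K - 70*1) = 5 + sqrt(K - 70) = 5 + sqrt(-70 + K))
j(c, t) = 5 - c + 6*I*sqrt(2) (j(c, t) = (5 + sqrt(-70 - 2)) - c = (5 + sqrt(-72)) - c = (5 + 6*I*sqrt(2)) - c = 5 - c + 6*I*sqrt(2))
j(Q(-1, -3), 4)*55 + 1/(-82 - 74) = (5 - 1*(-3) + 6*I*sqrt(2))*55 + 1/(-82 - 74) = (5 + 3 + 6*I*sqrt(2))*55 + 1/(-156) = (8 + 6*I*sqrt(2))*55 - 1/156 = (440 + 330*I*sqrt(2)) - 1/156 = 68639/156 + 330*I*sqrt(2)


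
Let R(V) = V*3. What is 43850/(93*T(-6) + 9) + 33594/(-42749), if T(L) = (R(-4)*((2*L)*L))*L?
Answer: -14321829224/20610190629 ≈ -0.69489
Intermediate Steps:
R(V) = 3*V
T(L) = -24*L**3 (T(L) = ((3*(-4))*((2*L)*L))*L = (-24*L**2)*L = -24*L**3)
43850/(93*T(-6) + 9) + 33594/(-42749) = 43850/(93*(-24*(-6)**3) + 9) + 33594/(-42749) = 43850/(93*(-24*(-216)) + 9) + 33594*(-1/42749) = 43850/(93*5184 + 9) - 33594/42749 = 43850/(482112 + 9) - 33594/42749 = 43850/482121 - 33594/42749 = -14321829224/20610190629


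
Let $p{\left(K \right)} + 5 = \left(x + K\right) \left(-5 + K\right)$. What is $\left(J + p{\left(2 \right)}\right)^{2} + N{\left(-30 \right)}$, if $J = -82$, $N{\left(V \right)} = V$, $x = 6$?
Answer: $12291$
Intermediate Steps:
$p{\left(K \right)} = -5 + \left(-5 + K\right) \left(6 + K\right)$ ($p{\left(K \right)} = -5 + \left(6 + K\right) \left(-5 + K\right) = -5 + \left(-5 + K\right) \left(6 + K\right)$)
$\left(J + p{\left(2 \right)}\right)^{2} + N{\left(-30 \right)} = \left(-82 + \left(-35 + 2 + 2^{2}\right)\right)^{2} - 30 = \left(-82 + \left(-35 + 2 + 4\right)\right)^{2} - 30 = \left(-82 - 29\right)^{2} - 30 = \left(-111\right)^{2} - 30 = 12321 - 30 = 12291$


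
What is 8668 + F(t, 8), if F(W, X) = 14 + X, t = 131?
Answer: 8690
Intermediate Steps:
8668 + F(t, 8) = 8668 + (14 + 8) = 8668 + 22 = 8690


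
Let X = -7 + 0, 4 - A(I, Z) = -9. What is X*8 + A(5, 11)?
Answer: -43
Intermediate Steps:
A(I, Z) = 13 (A(I, Z) = 4 - 1*(-9) = 4 + 9 = 13)
X = -7
X*8 + A(5, 11) = -7*8 + 13 = -56 + 13 = -43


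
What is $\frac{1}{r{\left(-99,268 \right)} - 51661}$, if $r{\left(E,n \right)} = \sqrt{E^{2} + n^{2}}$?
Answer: $- \frac{51661}{2668777296} - \frac{5 \sqrt{3265}}{2668777296} \approx -1.9465 \cdot 10^{-5}$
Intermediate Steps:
$\frac{1}{r{\left(-99,268 \right)} - 51661} = \frac{1}{\sqrt{\left(-99\right)^{2} + 268^{2}} - 51661} = \frac{1}{\sqrt{9801 + 71824} - 51661} = \frac{1}{\sqrt{81625} - 51661} = \frac{1}{5 \sqrt{3265} - 51661} = \frac{1}{-51661 + 5 \sqrt{3265}}$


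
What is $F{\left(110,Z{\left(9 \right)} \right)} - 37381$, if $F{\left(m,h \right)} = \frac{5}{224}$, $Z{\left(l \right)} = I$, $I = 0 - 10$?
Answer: $- \frac{8373339}{224} \approx -37381.0$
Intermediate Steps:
$I = -10$ ($I = 0 - 10 = -10$)
$Z{\left(l \right)} = -10$
$F{\left(m,h \right)} = \frac{5}{224}$ ($F{\left(m,h \right)} = 5 \cdot \frac{1}{224} = \frac{5}{224}$)
$F{\left(110,Z{\left(9 \right)} \right)} - 37381 = \frac{5}{224} - 37381 = - \frac{8373339}{224}$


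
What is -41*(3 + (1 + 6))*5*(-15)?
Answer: 30750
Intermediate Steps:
-41*(3 + (1 + 6))*5*(-15) = -41*(3 + 7)*5*(-15) = -410*5*(-15) = -41*50*(-15) = -2050*(-15) = 30750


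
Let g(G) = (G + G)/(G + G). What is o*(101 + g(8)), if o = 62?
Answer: 6324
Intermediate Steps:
g(G) = 1 (g(G) = (2*G)/((2*G)) = (2*G)*(1/(2*G)) = 1)
o*(101 + g(8)) = 62*(101 + 1) = 62*102 = 6324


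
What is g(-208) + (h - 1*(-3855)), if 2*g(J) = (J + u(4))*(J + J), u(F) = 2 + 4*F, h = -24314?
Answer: 19061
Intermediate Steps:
g(J) = J*(18 + J) (g(J) = ((J + (2 + 4*4))*(J + J))/2 = ((J + (2 + 16))*(2*J))/2 = ((J + 18)*(2*J))/2 = ((18 + J)*(2*J))/2 = (2*J*(18 + J))/2 = J*(18 + J))
g(-208) + (h - 1*(-3855)) = -208*(18 - 208) + (-24314 - 1*(-3855)) = -208*(-190) + (-24314 + 3855) = 39520 - 20459 = 19061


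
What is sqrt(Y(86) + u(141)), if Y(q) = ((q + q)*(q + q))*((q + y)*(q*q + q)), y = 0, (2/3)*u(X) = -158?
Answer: sqrt(19035883731) ≈ 1.3797e+5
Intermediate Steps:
u(X) = -237 (u(X) = (3/2)*(-158) = -237)
Y(q) = 4*q**3*(q + q**2) (Y(q) = ((q + q)*(q + q))*((q + 0)*(q*q + q)) = ((2*q)*(2*q))*(q*(q**2 + q)) = (4*q**2)*(q*(q + q**2)) = 4*q**3*(q + q**2))
sqrt(Y(86) + u(141)) = sqrt(4*86**4*(1 + 86) - 237) = sqrt(4*54700816*87 - 237) = sqrt(19035883968 - 237) = sqrt(19035883731)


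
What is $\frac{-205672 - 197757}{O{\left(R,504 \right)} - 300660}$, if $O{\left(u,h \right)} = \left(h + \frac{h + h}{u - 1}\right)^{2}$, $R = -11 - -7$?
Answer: $\frac{10085725}{5230356} \approx 1.9283$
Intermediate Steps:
$R = -4$ ($R = -11 + 7 = -4$)
$O{\left(u,h \right)} = \left(h + \frac{2 h}{-1 + u}\right)^{2}$
$\frac{-205672 - 197757}{O{\left(R,504 \right)} - 300660} = \frac{-205672 - 197757}{\frac{504^{2} \left(1 - 4\right)^{2}}{\left(-1 - 4\right)^{2}} - 300660} = - \frac{403429}{\frac{254016 \left(-3\right)^{2}}{25} - 300660} = - \frac{403429}{254016 \cdot 9 \cdot \frac{1}{25} - 300660} = - \frac{403429}{\frac{2286144}{25} - 300660} = - \frac{403429}{- \frac{5230356}{25}} = \left(-403429\right) \left(- \frac{25}{5230356}\right) = \frac{10085725}{5230356}$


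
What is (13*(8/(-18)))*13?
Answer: -676/9 ≈ -75.111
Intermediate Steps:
(13*(8/(-18)))*13 = (13*(8*(-1/18)))*13 = (13*(-4/9))*13 = -52/9*13 = -676/9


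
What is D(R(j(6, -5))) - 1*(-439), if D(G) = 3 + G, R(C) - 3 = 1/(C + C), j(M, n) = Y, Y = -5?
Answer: 4449/10 ≈ 444.90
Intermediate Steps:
j(M, n) = -5
R(C) = 3 + 1/(2*C) (R(C) = 3 + 1/(C + C) = 3 + 1/(2*C))
D(R(j(6, -5))) - 1*(-439) = (3 + (3 + (1/2)/(-5))) - 1*(-439) = (3 + (3 + (1/2)*(-1/5))) + 439 = (3 + (3 - 1/10)) + 439 = (3 + 29/10) + 439 = 59/10 + 439 = 4449/10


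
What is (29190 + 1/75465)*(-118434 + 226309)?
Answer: 47525913797825/15093 ≈ 3.1489e+9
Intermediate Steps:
(29190 + 1/75465)*(-118434 + 226309) = (29190 + 1/75465)*107875 = (2202823351/75465)*107875 = 47525913797825/15093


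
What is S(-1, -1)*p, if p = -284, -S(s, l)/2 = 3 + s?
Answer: 1136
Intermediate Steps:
S(s, l) = -6 - 2*s (S(s, l) = -2*(3 + s) = -6 - 2*s)
S(-1, -1)*p = (-6 - 2*(-1))*(-284) = (-6 + 2)*(-284) = -4*(-284) = 1136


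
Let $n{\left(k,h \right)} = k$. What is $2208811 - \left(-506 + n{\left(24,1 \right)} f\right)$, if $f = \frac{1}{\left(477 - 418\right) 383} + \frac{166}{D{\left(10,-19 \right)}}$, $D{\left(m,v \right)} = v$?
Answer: $\frac{948644814723}{429343} \approx 2.2095 \cdot 10^{6}$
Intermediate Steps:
$f = - \frac{3751083}{429343}$ ($f = \frac{1}{\left(477 - 418\right) 383} + \frac{166}{-19} = \frac{1}{59} \cdot \frac{1}{383} + 166 \left(- \frac{1}{19}\right) = \frac{1}{59} \cdot \frac{1}{383} - \frac{166}{19} = \frac{1}{22597} - \frac{166}{19} = - \frac{3751083}{429343} \approx -8.7368$)
$2208811 - \left(-506 + n{\left(24,1 \right)} f\right) = 2208811 - \left(-506 + 24 \left(- \frac{3751083}{429343}\right)\right) = 2208811 - \left(-506 - \frac{90025992}{429343}\right) = 2208811 - - \frac{307273550}{429343} = 2208811 + \frac{307273550}{429343} = \frac{948644814723}{429343}$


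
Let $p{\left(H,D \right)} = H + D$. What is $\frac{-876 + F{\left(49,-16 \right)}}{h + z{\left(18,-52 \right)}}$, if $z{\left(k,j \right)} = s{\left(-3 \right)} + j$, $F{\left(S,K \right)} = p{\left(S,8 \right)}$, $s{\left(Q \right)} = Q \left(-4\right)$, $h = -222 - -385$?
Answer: $- \frac{273}{41} \approx -6.6585$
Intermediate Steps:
$h = 163$ ($h = -222 + 385 = 163$)
$s{\left(Q \right)} = - 4 Q$
$p{\left(H,D \right)} = D + H$
$F{\left(S,K \right)} = 8 + S$
$z{\left(k,j \right)} = 12 + j$ ($z{\left(k,j \right)} = \left(-4\right) \left(-3\right) + j = 12 + j$)
$\frac{-876 + F{\left(49,-16 \right)}}{h + z{\left(18,-52 \right)}} = \frac{-876 + \left(8 + 49\right)}{163 + \left(12 - 52\right)} = \frac{-876 + 57}{163 - 40} = - \frac{819}{123} = \left(-819\right) \frac{1}{123} = - \frac{273}{41}$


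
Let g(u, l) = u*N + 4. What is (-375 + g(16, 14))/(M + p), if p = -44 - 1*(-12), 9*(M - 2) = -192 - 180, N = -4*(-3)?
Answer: 537/214 ≈ 2.5093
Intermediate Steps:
N = 12
g(u, l) = 4 + 12*u (g(u, l) = u*12 + 4 = 12*u + 4 = 4 + 12*u)
M = -118/3 (M = 2 + (-192 - 180)/9 = 2 + (⅑)*(-372) = 2 - 124/3 = -118/3 ≈ -39.333)
p = -32 (p = -44 + 12 = -32)
(-375 + g(16, 14))/(M + p) = (-375 + (4 + 12*16))/(-118/3 - 32) = (-375 + (4 + 192))/(-214/3) = (-375 + 196)*(-3/214) = -179*(-3/214) = 537/214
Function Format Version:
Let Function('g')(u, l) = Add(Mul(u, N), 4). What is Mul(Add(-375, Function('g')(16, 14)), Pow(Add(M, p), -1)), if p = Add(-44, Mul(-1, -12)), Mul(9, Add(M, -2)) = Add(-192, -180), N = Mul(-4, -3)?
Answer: Rational(537, 214) ≈ 2.5093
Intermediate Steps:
N = 12
Function('g')(u, l) = Add(4, Mul(12, u)) (Function('g')(u, l) = Add(Mul(u, 12), 4) = Add(Mul(12, u), 4) = Add(4, Mul(12, u)))
M = Rational(-118, 3) (M = Add(2, Mul(Rational(1, 9), Add(-192, -180))) = Add(2, Mul(Rational(1, 9), -372)) = Add(2, Rational(-124, 3)) = Rational(-118, 3) ≈ -39.333)
p = -32 (p = Add(-44, 12) = -32)
Mul(Add(-375, Function('g')(16, 14)), Pow(Add(M, p), -1)) = Mul(Add(-375, Add(4, Mul(12, 16))), Pow(Add(Rational(-118, 3), -32), -1)) = Mul(Add(-375, Add(4, 192)), Pow(Rational(-214, 3), -1)) = Mul(Add(-375, 196), Rational(-3, 214)) = Mul(-179, Rational(-3, 214)) = Rational(537, 214)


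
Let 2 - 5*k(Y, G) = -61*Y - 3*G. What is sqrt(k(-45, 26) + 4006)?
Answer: sqrt(3473) ≈ 58.932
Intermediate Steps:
k(Y, G) = 2/5 + 3*G/5 + 61*Y/5 (k(Y, G) = 2/5 - (-61*Y - 3*G)/5 = 2/5 + (3*G/5 + 61*Y/5) = 2/5 + 3*G/5 + 61*Y/5)
sqrt(k(-45, 26) + 4006) = sqrt((2/5 + (3/5)*26 + (61/5)*(-45)) + 4006) = sqrt((2/5 + 78/5 - 549) + 4006) = sqrt(-533 + 4006) = sqrt(3473)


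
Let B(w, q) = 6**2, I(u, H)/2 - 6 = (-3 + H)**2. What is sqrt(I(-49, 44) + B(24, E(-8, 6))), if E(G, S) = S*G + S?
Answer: sqrt(3410) ≈ 58.395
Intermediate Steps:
E(G, S) = S + G*S (E(G, S) = G*S + S = S + G*S)
I(u, H) = 12 + 2*(-3 + H)**2
B(w, q) = 36
sqrt(I(-49, 44) + B(24, E(-8, 6))) = sqrt((12 + 2*(-3 + 44)**2) + 36) = sqrt((12 + 2*41**2) + 36) = sqrt((12 + 2*1681) + 36) = sqrt((12 + 3362) + 36) = sqrt(3374 + 36) = sqrt(3410)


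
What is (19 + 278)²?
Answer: 88209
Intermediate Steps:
(19 + 278)² = 297² = 88209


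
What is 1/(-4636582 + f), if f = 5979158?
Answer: 1/1342576 ≈ 7.4484e-7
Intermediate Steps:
1/(-4636582 + f) = 1/(-4636582 + 5979158) = 1/1342576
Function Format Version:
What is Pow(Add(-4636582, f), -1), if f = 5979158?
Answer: Rational(1, 1342576) ≈ 7.4484e-7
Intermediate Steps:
Pow(Add(-4636582, f), -1) = Pow(Add(-4636582, 5979158), -1) = Pow(1342576, -1) = Rational(1, 1342576)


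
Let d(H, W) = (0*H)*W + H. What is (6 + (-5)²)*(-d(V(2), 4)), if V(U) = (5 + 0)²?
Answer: -775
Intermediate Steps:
V(U) = 25 (V(U) = 5² = 25)
d(H, W) = H (d(H, W) = 0*W + H = 0 + H = H)
(6 + (-5)²)*(-d(V(2), 4)) = (6 + (-5)²)*(-1*25) = (6 + 25)*(-25) = 31*(-25) = -775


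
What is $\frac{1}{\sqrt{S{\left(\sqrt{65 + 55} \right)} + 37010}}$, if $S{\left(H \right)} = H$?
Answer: $\frac{\sqrt{2}}{2 \sqrt{18505 + \sqrt{30}}} \approx 0.0051973$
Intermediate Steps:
$\frac{1}{\sqrt{S{\left(\sqrt{65 + 55} \right)} + 37010}} = \frac{1}{\sqrt{\sqrt{65 + 55} + 37010}} = \frac{1}{\sqrt{\sqrt{120} + 37010}} = \frac{1}{\sqrt{2 \sqrt{30} + 37010}} = \frac{1}{\sqrt{37010 + 2 \sqrt{30}}}$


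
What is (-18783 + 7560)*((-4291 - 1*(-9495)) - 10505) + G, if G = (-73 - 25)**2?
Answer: 59502727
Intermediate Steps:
G = 9604 (G = (-98)**2 = 9604)
(-18783 + 7560)*((-4291 - 1*(-9495)) - 10505) + G = (-18783 + 7560)*((-4291 - 1*(-9495)) - 10505) + 9604 = -11223*((-4291 + 9495) - 10505) + 9604 = -11223*(5204 - 10505) + 9604 = -11223*(-5301) + 9604 = 59493123 + 9604 = 59502727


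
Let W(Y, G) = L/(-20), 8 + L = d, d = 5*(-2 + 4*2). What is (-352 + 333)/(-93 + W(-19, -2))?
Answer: 190/941 ≈ 0.20191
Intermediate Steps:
d = 30 (d = 5*(-2 + 8) = 5*6 = 30)
L = 22 (L = -8 + 30 = 22)
W(Y, G) = -11/10 (W(Y, G) = 22/(-20) = 22*(-1/20) = -11/10)
(-352 + 333)/(-93 + W(-19, -2)) = (-352 + 333)/(-93 - 11/10) = -19/(-941/10) = -19*(-10/941) = 190/941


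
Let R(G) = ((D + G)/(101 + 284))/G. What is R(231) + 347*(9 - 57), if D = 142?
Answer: -1481300987/88935 ≈ -16656.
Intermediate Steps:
R(G) = (142/385 + G/385)/G (R(G) = ((142 + G)/(101 + 284))/G = ((142 + G)/385)/G = ((142 + G)*(1/385))/G = (142/385 + G/385)/G)
R(231) + 347*(9 - 57) = (1/385)*(142 + 231)/231 + 347*(9 - 57) = (1/385)*(1/231)*373 + 347*(-48) = 373/88935 - 16656 = -1481300987/88935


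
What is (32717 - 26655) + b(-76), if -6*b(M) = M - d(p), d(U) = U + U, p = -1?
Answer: 18223/3 ≈ 6074.3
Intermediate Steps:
d(U) = 2*U
b(M) = -1/3 - M/6 (b(M) = -(M - 2*(-1))/6 = -(M - 1*(-2))/6 = -(M + 2)/6 = -(2 + M)/6 = -1/3 - M/6)
(32717 - 26655) + b(-76) = (32717 - 26655) + (-1/3 - 1/6*(-76)) = 6062 + (-1/3 + 38/3) = 6062 + 37/3 = 18223/3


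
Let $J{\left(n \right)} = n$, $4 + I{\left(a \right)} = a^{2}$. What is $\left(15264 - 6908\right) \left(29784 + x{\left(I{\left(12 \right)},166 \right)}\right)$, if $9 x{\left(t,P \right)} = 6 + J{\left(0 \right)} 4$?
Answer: $\frac{746642024}{3} \approx 2.4888 \cdot 10^{8}$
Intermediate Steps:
$I{\left(a \right)} = -4 + a^{2}$
$x{\left(t,P \right)} = \frac{2}{3}$ ($x{\left(t,P \right)} = \frac{6 + 0 \cdot 4}{9} = \frac{6 + 0}{9} = \frac{1}{9} \cdot 6 = \frac{2}{3}$)
$\left(15264 - 6908\right) \left(29784 + x{\left(I{\left(12 \right)},166 \right)}\right) = \left(15264 - 6908\right) \left(29784 + \frac{2}{3}\right) = \left(15264 - 6908\right) \frac{89354}{3} = 8356 \cdot \frac{89354}{3} = \frac{746642024}{3}$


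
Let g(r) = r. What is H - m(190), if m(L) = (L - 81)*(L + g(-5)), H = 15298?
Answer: -4867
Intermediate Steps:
m(L) = (-81 + L)*(-5 + L) (m(L) = (L - 81)*(L - 5) = (-81 + L)*(-5 + L))
H - m(190) = 15298 - (405 + 190² - 86*190) = 15298 - (405 + 36100 - 16340) = 15298 - 1*20165 = 15298 - 20165 = -4867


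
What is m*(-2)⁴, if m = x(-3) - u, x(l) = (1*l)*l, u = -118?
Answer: 2032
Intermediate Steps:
x(l) = l² (x(l) = l*l = l²)
m = 127 (m = (-3)² - 1*(-118) = 9 + 118 = 127)
m*(-2)⁴ = 127*(-2)⁴ = 127*16 = 2032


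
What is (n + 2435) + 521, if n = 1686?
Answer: 4642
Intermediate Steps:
(n + 2435) + 521 = (1686 + 2435) + 521 = 4121 + 521 = 4642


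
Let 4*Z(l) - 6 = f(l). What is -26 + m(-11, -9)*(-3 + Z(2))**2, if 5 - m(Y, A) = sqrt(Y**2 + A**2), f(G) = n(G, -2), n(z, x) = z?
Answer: -21 - sqrt(202) ≈ -35.213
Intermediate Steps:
f(G) = G
m(Y, A) = 5 - sqrt(A**2 + Y**2) (m(Y, A) = 5 - sqrt(Y**2 + A**2) = 5 - sqrt(A**2 + Y**2))
Z(l) = 3/2 + l/4
-26 + m(-11, -9)*(-3 + Z(2))**2 = -26 + (5 - sqrt((-9)**2 + (-11)**2))*(-3 + (3/2 + (1/4)*2))**2 = -26 + (5 - sqrt(81 + 121))*(-3 + (3/2 + 1/2))**2 = -26 + (5 - sqrt(202))*(-3 + 2)**2 = -26 + (5 - sqrt(202))*(-1)**2 = -26 + (5 - sqrt(202))*1 = -26 + (5 - sqrt(202)) = -21 - sqrt(202)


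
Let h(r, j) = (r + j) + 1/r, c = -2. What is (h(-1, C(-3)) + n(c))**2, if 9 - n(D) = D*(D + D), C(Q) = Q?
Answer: 16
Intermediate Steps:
n(D) = 9 - 2*D**2 (n(D) = 9 - D*(D + D) = 9 - D*2*D = 9 - 2*D**2)
h(r, j) = j + r + 1/r (h(r, j) = (j + r) + 1/r = j + r + 1/r)
(h(-1, C(-3)) + n(c))**2 = ((-3 - 1 + 1/(-1)) + (9 - 2*(-2)**2))**2 = ((-3 - 1 - 1) + (9 - 2*4))**2 = (-5 + (9 - 8))**2 = (-5 + 1)**2 = (-4)**2 = 16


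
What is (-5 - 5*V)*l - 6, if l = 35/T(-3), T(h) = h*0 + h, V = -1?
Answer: -6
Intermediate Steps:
T(h) = h (T(h) = 0 + h = h)
l = -35/3 (l = 35/(-3) = 35*(-⅓) = -35/3 ≈ -11.667)
(-5 - 5*V)*l - 6 = (-5 - 5*(-1))*(-35/3) - 6 = (-5 + 5)*(-35/3) - 6 = 0*(-35/3) - 6 = 0 - 6 = -6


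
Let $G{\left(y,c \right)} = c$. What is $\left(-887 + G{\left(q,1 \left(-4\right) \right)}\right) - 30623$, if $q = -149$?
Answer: $-31514$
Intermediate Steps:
$\left(-887 + G{\left(q,1 \left(-4\right) \right)}\right) - 30623 = \left(-887 + 1 \left(-4\right)\right) - 30623 = \left(-887 - 4\right) - 30623 = -891 - 30623 = -31514$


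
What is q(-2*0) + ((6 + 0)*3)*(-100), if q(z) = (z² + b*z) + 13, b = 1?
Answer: -1787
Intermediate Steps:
q(z) = 13 + z + z² (q(z) = (z² + 1*z) + 13 = (z² + z) + 13 = (z + z²) + 13 = 13 + z + z²)
q(-2*0) + ((6 + 0)*3)*(-100) = (13 - 2*0 + (-2*0)²) + ((6 + 0)*3)*(-100) = (13 + 0 + 0²) + (6*3)*(-100) = (13 + 0 + 0) + 18*(-100) = 13 - 1800 = -1787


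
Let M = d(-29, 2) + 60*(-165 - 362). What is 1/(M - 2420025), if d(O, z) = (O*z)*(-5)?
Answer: -1/2451355 ≈ -4.0794e-7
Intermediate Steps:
d(O, z) = -5*O*z
M = -31330 (M = -5*(-29)*2 + 60*(-165 - 362) = 290 + 60*(-527) = 290 - 31620 = -31330)
1/(M - 2420025) = 1/(-31330 - 2420025) = 1/(-2451355) = -1/2451355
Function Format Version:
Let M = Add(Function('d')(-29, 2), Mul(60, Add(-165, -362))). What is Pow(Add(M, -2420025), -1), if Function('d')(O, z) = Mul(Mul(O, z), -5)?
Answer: Rational(-1, 2451355) ≈ -4.0794e-7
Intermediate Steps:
Function('d')(O, z) = Mul(-5, O, z)
M = -31330 (M = Add(Mul(-5, -29, 2), Mul(60, Add(-165, -362))) = Add(290, Mul(60, -527)) = Add(290, -31620) = -31330)
Pow(Add(M, -2420025), -1) = Pow(Add(-31330, -2420025), -1) = Pow(-2451355, -1) = Rational(-1, 2451355)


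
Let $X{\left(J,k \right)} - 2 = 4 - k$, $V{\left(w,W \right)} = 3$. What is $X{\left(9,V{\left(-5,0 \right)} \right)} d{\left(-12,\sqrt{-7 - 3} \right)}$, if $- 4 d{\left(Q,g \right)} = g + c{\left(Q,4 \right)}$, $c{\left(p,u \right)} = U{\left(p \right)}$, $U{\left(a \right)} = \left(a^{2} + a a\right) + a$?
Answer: $-207 - \frac{3 i \sqrt{10}}{4} \approx -207.0 - 2.3717 i$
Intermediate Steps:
$U{\left(a \right)} = a + 2 a^{2}$ ($U{\left(a \right)} = \left(a^{2} + a^{2}\right) + a = 2 a^{2} + a = a + 2 a^{2}$)
$X{\left(J,k \right)} = 6 - k$ ($X{\left(J,k \right)} = 2 - \left(-4 + k\right) = 6 - k$)
$c{\left(p,u \right)} = p \left(1 + 2 p\right)$
$d{\left(Q,g \right)} = - \frac{g}{4} - \frac{Q \left(1 + 2 Q\right)}{4}$ ($d{\left(Q,g \right)} = - \frac{g + Q \left(1 + 2 Q\right)}{4} = - \frac{g}{4} - \frac{Q \left(1 + 2 Q\right)}{4}$)
$X{\left(9,V{\left(-5,0 \right)} \right)} d{\left(-12,\sqrt{-7 - 3} \right)} = \left(6 - 3\right) \left(- \frac{\sqrt{-7 - 3}}{4} - - 3 \left(1 + 2 \left(-12\right)\right)\right) = \left(6 - 3\right) \left(- \frac{\sqrt{-10}}{4} - - 3 \left(1 - 24\right)\right) = 3 \left(- \frac{i \sqrt{10}}{4} - \left(-3\right) \left(-23\right)\right) = 3 \left(- \frac{i \sqrt{10}}{4} - 69\right) = 3 \left(-69 - \frac{i \sqrt{10}}{4}\right) = -207 - \frac{3 i \sqrt{10}}{4}$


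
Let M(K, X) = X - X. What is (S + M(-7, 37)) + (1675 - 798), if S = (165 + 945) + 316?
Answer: 2303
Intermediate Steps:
M(K, X) = 0
S = 1426 (S = 1110 + 316 = 1426)
(S + M(-7, 37)) + (1675 - 798) = (1426 + 0) + (1675 - 798) = 1426 + 877 = 2303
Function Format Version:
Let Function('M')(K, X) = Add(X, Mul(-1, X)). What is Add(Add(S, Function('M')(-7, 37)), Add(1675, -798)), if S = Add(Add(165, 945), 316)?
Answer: 2303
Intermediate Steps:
Function('M')(K, X) = 0
S = 1426 (S = Add(1110, 316) = 1426)
Add(Add(S, Function('M')(-7, 37)), Add(1675, -798)) = Add(Add(1426, 0), Add(1675, -798)) = Add(1426, 877) = 2303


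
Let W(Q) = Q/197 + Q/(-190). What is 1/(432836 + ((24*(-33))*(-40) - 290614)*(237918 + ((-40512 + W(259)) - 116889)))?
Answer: -18715/390173005602359 ≈ -4.7966e-11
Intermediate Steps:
W(Q) = -7*Q/37430 (W(Q) = Q*(1/197) + Q*(-1/190) = Q/197 - Q/190 = -7*Q/37430)
1/(432836 + ((24*(-33))*(-40) - 290614)*(237918 + ((-40512 + W(259)) - 116889))) = 1/(432836 + ((24*(-33))*(-40) - 290614)*(237918 + ((-40512 - 7/37430*259) - 116889))) = 1/(432836 + (-792*(-40) - 290614)*(237918 + ((-40512 - 1813/37430) - 116889))) = 1/(432836 + (31680 - 290614)*(237918 + (-1516365973/37430 - 116889))) = 1/(432836 - 258934*(237918 - 5891521243/37430)) = 1/(432836 - 258934*3013749497/37430) = 1/(432836 - 390181106128099/18715) = 1/(-390173005602359/18715) = -18715/390173005602359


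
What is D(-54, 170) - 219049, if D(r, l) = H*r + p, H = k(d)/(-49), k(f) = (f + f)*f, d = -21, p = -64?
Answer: -218141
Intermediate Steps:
k(f) = 2*f² (k(f) = (2*f)*f = 2*f²)
H = -18 (H = (2*(-21)²)/(-49) = (2*441)*(-1/49) = 882*(-1/49) = -18)
D(r, l) = -64 - 18*r (D(r, l) = -18*r - 64 = -64 - 18*r)
D(-54, 170) - 219049 = (-64 - 18*(-54)) - 219049 = (-64 + 972) - 219049 = 908 - 219049 = -218141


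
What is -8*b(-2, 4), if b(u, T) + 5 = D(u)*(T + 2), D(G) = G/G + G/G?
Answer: -56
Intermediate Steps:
D(G) = 2 (D(G) = 1 + 1 = 2)
b(u, T) = -1 + 2*T (b(u, T) = -5 + 2*(T + 2) = -5 + 2*(2 + T) = -5 + (4 + 2*T) = -1 + 2*T)
-8*b(-2, 4) = -8*(-1 + 2*4) = -8*(-1 + 8) = -8*7 = -56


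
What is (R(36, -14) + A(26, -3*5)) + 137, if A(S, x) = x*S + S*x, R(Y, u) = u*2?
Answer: -671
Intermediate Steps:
R(Y, u) = 2*u
A(S, x) = 2*S*x (A(S, x) = S*x + S*x = 2*S*x)
(R(36, -14) + A(26, -3*5)) + 137 = (2*(-14) + 2*26*(-3*5)) + 137 = (-28 + 2*26*(-15)) + 137 = (-28 - 780) + 137 = -808 + 137 = -671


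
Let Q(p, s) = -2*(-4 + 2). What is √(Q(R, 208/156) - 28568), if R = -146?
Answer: 2*I*√7141 ≈ 169.01*I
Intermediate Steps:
Q(p, s) = 4 (Q(p, s) = -2*(-2) = 4)
√(Q(R, 208/156) - 28568) = √(4 - 28568) = √(-28564) = 2*I*√7141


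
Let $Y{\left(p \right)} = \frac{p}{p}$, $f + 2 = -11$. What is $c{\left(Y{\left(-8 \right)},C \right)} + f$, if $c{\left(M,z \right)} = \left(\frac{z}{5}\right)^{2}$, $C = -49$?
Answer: $\frac{2076}{25} \approx 83.04$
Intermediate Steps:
$f = -13$ ($f = -2 - 11 = -13$)
$Y{\left(p \right)} = 1$
$c{\left(M,z \right)} = \frac{z^{2}}{25}$ ($c{\left(M,z \right)} = \left(z \frac{1}{5}\right)^{2} = \left(\frac{z}{5}\right)^{2} = \frac{z^{2}}{25}$)
$c{\left(Y{\left(-8 \right)},C \right)} + f = \frac{\left(-49\right)^{2}}{25} - 13 = \frac{1}{25} \cdot 2401 - 13 = \frac{2401}{25} - 13 = \frac{2076}{25}$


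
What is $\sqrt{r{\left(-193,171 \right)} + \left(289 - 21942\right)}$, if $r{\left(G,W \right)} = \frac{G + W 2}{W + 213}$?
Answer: $\frac{i \sqrt{49887618}}{48} \approx 147.15 i$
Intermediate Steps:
$r{\left(G,W \right)} = \frac{G + 2 W}{213 + W}$
$\sqrt{r{\left(-193,171 \right)} + \left(289 - 21942\right)} = \sqrt{\frac{-193 + 2 \cdot 171}{213 + 171} + \left(289 - 21942\right)} = \sqrt{\frac{-193 + 342}{384} - 21653} = \sqrt{\frac{1}{384} \cdot 149 - 21653} = \sqrt{\frac{149}{384} - 21653} = \sqrt{- \frac{8314603}{384}} = \frac{i \sqrt{49887618}}{48}$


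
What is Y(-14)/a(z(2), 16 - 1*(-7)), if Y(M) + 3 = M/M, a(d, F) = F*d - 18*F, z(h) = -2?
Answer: 1/230 ≈ 0.0043478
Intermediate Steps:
a(d, F) = -18*F + F*d
Y(M) = -2 (Y(M) = -3 + M/M = -3 + 1 = -2)
Y(-14)/a(z(2), 16 - 1*(-7)) = -2*1/((-18 - 2)*(16 - 1*(-7))) = -2*(-1/(20*(16 + 7))) = -2/(23*(-20)) = -2/(-460) = -2*(-1/460) = 1/230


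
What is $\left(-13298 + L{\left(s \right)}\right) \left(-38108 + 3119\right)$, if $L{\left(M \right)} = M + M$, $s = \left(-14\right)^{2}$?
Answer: $451568034$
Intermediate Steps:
$s = 196$
$L{\left(M \right)} = 2 M$
$\left(-13298 + L{\left(s \right)}\right) \left(-38108 + 3119\right) = \left(-13298 + 2 \cdot 196\right) \left(-38108 + 3119\right) = \left(-13298 + 392\right) \left(-34989\right) = \left(-12906\right) \left(-34989\right) = 451568034$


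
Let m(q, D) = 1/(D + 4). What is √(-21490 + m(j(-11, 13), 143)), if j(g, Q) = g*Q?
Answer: I*√9477087/21 ≈ 146.59*I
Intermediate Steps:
j(g, Q) = Q*g
m(q, D) = 1/(4 + D)
√(-21490 + m(j(-11, 13), 143)) = √(-21490 + 1/(4 + 143)) = √(-21490 + 1/147) = √(-3159029/147) = I*√9477087/21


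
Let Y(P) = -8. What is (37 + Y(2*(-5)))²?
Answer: 841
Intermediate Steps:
(37 + Y(2*(-5)))² = (37 - 8)² = 29² = 841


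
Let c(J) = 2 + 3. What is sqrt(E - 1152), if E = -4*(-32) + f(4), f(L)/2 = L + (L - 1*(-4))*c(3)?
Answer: 6*I*sqrt(26) ≈ 30.594*I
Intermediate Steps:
c(J) = 5
f(L) = 40 + 12*L (f(L) = 2*(L + (L - 1*(-4))*5) = 2*(L + (L + 4)*5) = 2*(L + (4 + L)*5) = 2*(L + (20 + 5*L)) = 2*(20 + 6*L) = 40 + 12*L)
E = 216 (E = -4*(-32) + (40 + 12*4) = 128 + (40 + 48) = 128 + 88 = 216)
sqrt(E - 1152) = sqrt(216 - 1152) = sqrt(-936) = 6*I*sqrt(26)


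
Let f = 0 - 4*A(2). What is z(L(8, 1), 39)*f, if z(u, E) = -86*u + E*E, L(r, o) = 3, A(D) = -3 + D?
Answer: 5052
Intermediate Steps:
f = 4 (f = 0 - 4*(-3 + 2) = 0 - 4*(-1) = 0 + 4 = 4)
z(u, E) = E² - 86*u (z(u, E) = -86*u + E² = E² - 86*u)
z(L(8, 1), 39)*f = (39² - 86*3)*4 = (1521 - 258)*4 = 1263*4 = 5052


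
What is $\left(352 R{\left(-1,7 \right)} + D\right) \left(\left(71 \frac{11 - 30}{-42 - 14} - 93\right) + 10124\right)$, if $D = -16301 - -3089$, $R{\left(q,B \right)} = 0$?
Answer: $- \frac{1859869755}{14} \approx -1.3285 \cdot 10^{8}$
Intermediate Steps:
$D = -13212$ ($D = -16301 + 3089 = -13212$)
$\left(352 R{\left(-1,7 \right)} + D\right) \left(\left(71 \frac{11 - 30}{-42 - 14} - 93\right) + 10124\right) = \left(352 \cdot 0 - 13212\right) \left(\left(71 \frac{11 - 30}{-42 - 14} - 93\right) + 10124\right) = \left(0 - 13212\right) \left(\left(71 \left(- \frac{19}{-56}\right) - 93\right) + 10124\right) = - 13212 \left(\left(71 \left(\left(-19\right) \left(- \frac{1}{56}\right)\right) - 93\right) + 10124\right) = - 13212 \left(\left(71 \cdot \frac{19}{56} - 93\right) + 10124\right) = - 13212 \left(\left(\frac{1349}{56} - 93\right) + 10124\right) = - 13212 \left(- \frac{3859}{56} + 10124\right) = \left(-13212\right) \frac{563085}{56} = - \frac{1859869755}{14}$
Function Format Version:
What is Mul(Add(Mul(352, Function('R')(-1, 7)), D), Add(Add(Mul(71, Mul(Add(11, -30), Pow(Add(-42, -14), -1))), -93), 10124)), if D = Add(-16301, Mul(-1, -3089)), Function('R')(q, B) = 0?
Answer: Rational(-1859869755, 14) ≈ -1.3285e+8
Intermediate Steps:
D = -13212 (D = Add(-16301, 3089) = -13212)
Mul(Add(Mul(352, Function('R')(-1, 7)), D), Add(Add(Mul(71, Mul(Add(11, -30), Pow(Add(-42, -14), -1))), -93), 10124)) = Mul(Add(Mul(352, 0), -13212), Add(Add(Mul(71, Mul(Add(11, -30), Pow(Add(-42, -14), -1))), -93), 10124)) = Mul(Add(0, -13212), Add(Add(Mul(71, Mul(-19, Pow(-56, -1))), -93), 10124)) = Mul(-13212, Add(Add(Mul(71, Mul(-19, Rational(-1, 56))), -93), 10124)) = Mul(-13212, Add(Add(Mul(71, Rational(19, 56)), -93), 10124)) = Mul(-13212, Add(Add(Rational(1349, 56), -93), 10124)) = Mul(-13212, Add(Rational(-3859, 56), 10124)) = Mul(-13212, Rational(563085, 56)) = Rational(-1859869755, 14)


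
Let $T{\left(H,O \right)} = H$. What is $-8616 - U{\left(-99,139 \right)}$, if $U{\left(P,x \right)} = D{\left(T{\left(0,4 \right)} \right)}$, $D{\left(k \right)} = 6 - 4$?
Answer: $-8618$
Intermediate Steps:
$D{\left(k \right)} = 2$ ($D{\left(k \right)} = 6 - 4 = 2$)
$U{\left(P,x \right)} = 2$
$-8616 - U{\left(-99,139 \right)} = -8616 - 2 = -8618$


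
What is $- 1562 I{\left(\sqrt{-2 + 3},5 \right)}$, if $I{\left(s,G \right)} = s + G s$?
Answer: $-9372$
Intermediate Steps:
$- 1562 I{\left(\sqrt{-2 + 3},5 \right)} = - 1562 \sqrt{-2 + 3} \left(1 + 5\right) = - 1562 \sqrt{1} \cdot 6 = - 1562 \cdot 1 \cdot 6 = \left(-1562\right) 6 = -9372$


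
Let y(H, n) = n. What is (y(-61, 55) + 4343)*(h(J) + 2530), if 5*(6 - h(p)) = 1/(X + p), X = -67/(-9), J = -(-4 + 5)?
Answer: 1617212769/145 ≈ 1.1153e+7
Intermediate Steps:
J = -1 (J = -1*1 = -1)
X = 67/9 (X = -67*(-⅑) = 67/9 ≈ 7.4444)
h(p) = 6 - 1/(5*(67/9 + p))
(y(-61, 55) + 4343)*(h(J) + 2530) = (55 + 4343)*(3*(667 + 90*(-1))/(5*(67 + 9*(-1))) + 2530) = 4398*(3*(667 - 90)/(5*(67 - 9)) + 2530) = 4398*((⅗)*577/58 + 2530) = 4398*((⅗)*(1/58)*577 + 2530) = 4398*(1731/290 + 2530) = 4398*(735431/290) = 1617212769/145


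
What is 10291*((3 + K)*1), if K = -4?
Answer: -10291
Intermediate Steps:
10291*((3 + K)*1) = 10291*((3 - 4)*1) = 10291*(-1*1) = 10291*(-1) = -10291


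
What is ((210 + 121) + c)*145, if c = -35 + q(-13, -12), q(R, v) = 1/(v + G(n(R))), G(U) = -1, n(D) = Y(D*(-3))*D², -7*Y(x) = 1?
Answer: 557815/13 ≈ 42909.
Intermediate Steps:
Y(x) = -⅐ (Y(x) = -⅐*1 = -⅐)
n(D) = -D²/7
q(R, v) = 1/(-1 + v) (q(R, v) = 1/(v - 1) = 1/(-1 + v))
c = -456/13 (c = -35 + 1/(-1 - 12) = -35 + 1/(-13) = -35 - 1/13 = -456/13 ≈ -35.077)
((210 + 121) + c)*145 = ((210 + 121) - 456/13)*145 = (331 - 456/13)*145 = (3847/13)*145 = 557815/13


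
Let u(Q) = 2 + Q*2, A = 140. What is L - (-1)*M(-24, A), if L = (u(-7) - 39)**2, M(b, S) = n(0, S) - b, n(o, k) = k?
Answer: 2765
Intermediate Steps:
u(Q) = 2 + 2*Q
M(b, S) = S - b
L = 2601 (L = ((2 + 2*(-7)) - 39)**2 = ((2 - 14) - 39)**2 = (-12 - 39)**2 = (-51)**2 = 2601)
L - (-1)*M(-24, A) = 2601 - (-1)*(140 - 1*(-24)) = 2601 - (-1)*(140 + 24) = 2601 - (-1)*164 = 2601 - 1*(-164) = 2601 + 164 = 2765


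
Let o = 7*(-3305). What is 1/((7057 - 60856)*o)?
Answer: 1/1244639865 ≈ 8.0345e-10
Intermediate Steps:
o = -23135
1/((7057 - 60856)*o) = 1/((7057 - 60856)*(-23135)) = -1/23135/(-53799) = -1/53799*(-1/23135) = 1/1244639865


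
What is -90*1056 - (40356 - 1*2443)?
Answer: -132953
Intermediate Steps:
-90*1056 - (40356 - 1*2443) = -1*95040 - (40356 - 2443) = -95040 - 1*37913 = -95040 - 37913 = -132953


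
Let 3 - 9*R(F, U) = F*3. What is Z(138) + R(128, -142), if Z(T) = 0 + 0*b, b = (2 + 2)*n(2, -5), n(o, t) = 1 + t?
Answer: -127/3 ≈ -42.333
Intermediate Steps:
b = -16 (b = (2 + 2)*(1 - 5) = 4*(-4) = -16)
Z(T) = 0 (Z(T) = 0 + 0*(-16) = 0 + 0 = 0)
R(F, U) = 1/3 - F/3 (R(F, U) = 1/3 - F*3/9 = 1/3 - F/3)
Z(138) + R(128, -142) = 0 + (1/3 - 1/3*128) = 0 + (1/3 - 128/3) = 0 - 127/3 = -127/3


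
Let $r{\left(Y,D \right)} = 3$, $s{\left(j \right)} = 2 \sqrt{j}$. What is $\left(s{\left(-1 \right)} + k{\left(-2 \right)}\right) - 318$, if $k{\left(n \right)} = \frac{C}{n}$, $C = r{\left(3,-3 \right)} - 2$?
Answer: $- \frac{637}{2} + 2 i \approx -318.5 + 2.0 i$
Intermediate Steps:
$C = 1$ ($C = 3 - 2 = 1$)
$k{\left(n \right)} = \frac{1}{n}$ ($k{\left(n \right)} = 1 \frac{1}{n} = \frac{1}{n}$)
$\left(s{\left(-1 \right)} + k{\left(-2 \right)}\right) - 318 = \left(2 \sqrt{-1} + \frac{1}{-2}\right) - 318 = \left(2 i - \frac{1}{2}\right) - 318 = \left(- \frac{1}{2} + 2 i\right) - 318 = - \frac{637}{2} + 2 i$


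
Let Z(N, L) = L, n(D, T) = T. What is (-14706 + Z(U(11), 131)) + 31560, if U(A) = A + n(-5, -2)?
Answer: 16985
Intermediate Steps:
U(A) = -2 + A (U(A) = A - 2 = -2 + A)
(-14706 + Z(U(11), 131)) + 31560 = (-14706 + 131) + 31560 = -14575 + 31560 = 16985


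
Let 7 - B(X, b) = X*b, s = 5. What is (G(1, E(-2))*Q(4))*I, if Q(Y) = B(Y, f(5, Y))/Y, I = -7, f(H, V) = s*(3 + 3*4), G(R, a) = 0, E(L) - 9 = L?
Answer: 0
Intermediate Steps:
E(L) = 9 + L
f(H, V) = 75 (f(H, V) = 5*(3 + 3*4) = 5*(3 + 12) = 5*15 = 75)
B(X, b) = 7 - X*b
Q(Y) = (7 - 75*Y)/Y (Q(Y) = (7 - 1*Y*75)/Y = (7 - 75*Y)/Y)
(G(1, E(-2))*Q(4))*I = (0*(-75 + 7/4))*(-7) = (0*(-293/4))*(-7) = 0*(-7) = 0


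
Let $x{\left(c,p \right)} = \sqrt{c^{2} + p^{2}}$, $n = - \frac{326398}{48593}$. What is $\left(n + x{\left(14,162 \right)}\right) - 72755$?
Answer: $- \frac{3535710113}{48593} + 2 \sqrt{6610} \approx -72599.0$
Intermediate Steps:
$n = - \frac{326398}{48593}$ ($n = \left(-326398\right) \frac{1}{48593} = - \frac{326398}{48593} \approx -6.717$)
$\left(n + x{\left(14,162 \right)}\right) - 72755 = \left(- \frac{326398}{48593} + \sqrt{14^{2} + 162^{2}}\right) - 72755 = \left(- \frac{326398}{48593} + \sqrt{196 + 26244}\right) - 72755 = \left(- \frac{326398}{48593} + \sqrt{26440}\right) - 72755 = \left(- \frac{326398}{48593} + 2 \sqrt{6610}\right) - 72755 = - \frac{3535710113}{48593} + 2 \sqrt{6610}$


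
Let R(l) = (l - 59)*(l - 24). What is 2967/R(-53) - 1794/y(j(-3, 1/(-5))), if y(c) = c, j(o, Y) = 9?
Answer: -5148251/25872 ≈ -198.99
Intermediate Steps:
R(l) = (-59 + l)*(-24 + l)
2967/R(-53) - 1794/y(j(-3, 1/(-5))) = 2967/(1416 + (-53)² - 83*(-53)) - 1794/9 = 2967/(1416 + 2809 + 4399) - 1794*⅑ = 2967/8624 - 598/3 = -5148251/25872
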